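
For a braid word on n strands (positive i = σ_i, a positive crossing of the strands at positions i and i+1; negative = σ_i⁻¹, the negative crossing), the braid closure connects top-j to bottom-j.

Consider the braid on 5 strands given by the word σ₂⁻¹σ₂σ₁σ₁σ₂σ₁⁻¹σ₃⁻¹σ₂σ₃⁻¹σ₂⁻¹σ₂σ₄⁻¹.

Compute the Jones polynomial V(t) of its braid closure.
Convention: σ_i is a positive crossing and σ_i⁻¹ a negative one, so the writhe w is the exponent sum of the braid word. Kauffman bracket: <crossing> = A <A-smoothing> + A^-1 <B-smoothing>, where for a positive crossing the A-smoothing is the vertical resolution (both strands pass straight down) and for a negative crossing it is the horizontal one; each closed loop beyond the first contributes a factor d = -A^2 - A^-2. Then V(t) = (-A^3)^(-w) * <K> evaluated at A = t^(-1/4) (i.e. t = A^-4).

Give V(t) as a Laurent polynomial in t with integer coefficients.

t^4 - t^3 + t^2 - 2*t + 2 - t^-1 + t^-2

Derivation:
The presented braid s2^-1 s2 s1 s1 s2 s1^-1 s3^-1 s2 s3^-1 s2^-1 s2 s4^-1 on 5 strands reduces by inverse Markov moves (closure unchanged at each step):
  Destabilize: the word has the form β·s4^-1 where s4^-1 occurs only as the final letter (β ∈ B_4); drop it and the last strand → 4 strands.
  Deconjugate: the word is γ·β·γ⁻¹ with γ = s2^-1 s2 (prefix) and γ⁻¹ = s2^-1 s2 (suffix); strip both.
Reduced to β = s1 s1 s2 s1^-1 s3^-1 s2 s3^-1 on 4 strands, 7 crossings.
Compute on β:
Braid: s1 s1 s2 s1^-1 s3^-1 s2 s3^-1 on 4 strands, 7 crossings.
Writhe w = (#positive) - (#negative) = 4 - 3 = 1.
State-sum expansion of <K>. There are 2^7 = 128 states.
Each crossing splits two ways (0=vertical, 1=horizontal). The state's weight is A^(#A-smoothings - #B-smoothings) * d^(loops - 1).
Tabulate the states by total A-exponent and number of loops L (A-exp: L × count):
  A^7: L=3 ×1
  A^5: L=2 ×4, L=4 ×3
  A^3: L=1 ×5, L=3 ×15, L=5 ×1
  A^1: L=2 ×27, L=4 ×8
  A^-1: L=1 ×14, L=3 ×20, L=5 ×1
  A^-3: L=2 ×17, L=4 ×4
  A^-5: L=3 ×7
  A^-7: L=4 ×1
Each group contributes A^e * Σ count * d^(L-1):
Powers of d = -A^2 - A^-2: d^2 = A^4 + 2 + A^-4; d^3 = -A^6 - 3*A^2 - 3*A^-2 - A^-6; d^4 = A^8 + 4*A^4 + 6 + 4*A^-4 + A^-8.
  A^7 * (d^2) = A^11 + 2*A^7 + A^3
  A^5 * (4*d + 3*d^3) = -3*A^11 - 13*A^7 - 13*A^3 - 3*A^-1
  A^3 * (5 + 15*d^2 + d^4) = A^11 + 19*A^7 + 41*A^3 + 19*A^-1 + A^-5
  A^1 * (27*d + 8*d^3) = -8*A^7 - 51*A^3 - 51*A^-1 - 8*A^-5
  A^-1 * (14 + 20*d^2 + d^4) = A^7 + 24*A^3 + 60*A^-1 + 24*A^-5 + A^-9
  A^-3 * (17*d + 4*d^3) = -4*A^3 - 29*A^-1 - 29*A^-5 - 4*A^-9
  A^-5 * (7*d^2) = 7*A^-1 + 14*A^-5 + 7*A^-9
  A^-7 * (d^3) = -A^-1 - 3*A^-5 - 3*A^-9 - A^-13
Summing the groups: <K> = -A^11 + A^7 - 2*A^3 + 2*A^-1 - A^-5 + A^-9 - A^-13
Normalise by the writhe: (-A^3)^(-w) = (-A^3)^(-1) = -A^-3, so f(A) = -A^-3 * <K> = A^8 - A^4 + 2 - 2*A^-4 + A^-8 - A^-12 + A^-16.
Substitute A = t^(-1/4), i.e. A^e → t^(-e/4): V(t) = t^4 - t^3 + t^2 - 2*t + 2 - t^-1 + t^-2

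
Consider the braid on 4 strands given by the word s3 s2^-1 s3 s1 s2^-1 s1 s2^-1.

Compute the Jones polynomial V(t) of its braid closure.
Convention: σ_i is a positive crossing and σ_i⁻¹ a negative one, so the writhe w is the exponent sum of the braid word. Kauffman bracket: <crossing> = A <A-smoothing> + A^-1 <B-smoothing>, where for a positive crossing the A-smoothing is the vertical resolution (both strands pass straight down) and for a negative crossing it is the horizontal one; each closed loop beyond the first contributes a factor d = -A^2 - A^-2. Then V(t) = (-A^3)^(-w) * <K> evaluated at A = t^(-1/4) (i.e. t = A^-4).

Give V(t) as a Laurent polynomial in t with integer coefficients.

t^4 - 2*t^3 + 3*t^2 - 4*t + 4 - 3*t^-1 + 3*t^-2 - t^-3

Derivation:
Braid: s3 s2^-1 s3 s1 s2^-1 s1 s2^-1 on 4 strands, 7 crossings.
Writhe w = (#positive) - (#negative) = 4 - 3 = 1.
State-sum expansion of <K>. There are 2^7 = 128 states.
Each crossing splits two ways (0=vertical, 1=horizontal). The state's weight is A^(#A-smoothings - #B-smoothings) * d^(loops - 1).
Tabulate the states by total A-exponent and number of loops L (A-exp: L × count):
  A^7: L=5 ×1
  A^5: L=4 ×7
  A^3: L=3 ×21
  A^1: L=2 ×32, L=4 ×3
  A^-1: L=1 ×21, L=3 ×14
  A^-3: L=2 ×19, L=4 ×2
  A^-5: L=3 ×7
  A^-7: L=4 ×1
Each group contributes A^e * Σ count * d^(L-1):
Powers of d = -A^2 - A^-2: d^2 = A^4 + 2 + A^-4; d^3 = -A^6 - 3*A^2 - 3*A^-2 - A^-6; d^4 = A^8 + 4*A^4 + 6 + 4*A^-4 + A^-8.
  A^7 * (d^4) = A^15 + 4*A^11 + 6*A^7 + 4*A^3 + A^-1
  A^5 * (7*d^3) = -7*A^11 - 21*A^7 - 21*A^3 - 7*A^-1
  A^3 * (21*d^2) = 21*A^7 + 42*A^3 + 21*A^-1
  A^1 * (32*d + 3*d^3) = -3*A^7 - 41*A^3 - 41*A^-1 - 3*A^-5
  A^-1 * (21 + 14*d^2) = 14*A^3 + 49*A^-1 + 14*A^-5
  A^-3 * (19*d + 2*d^3) = -2*A^3 - 25*A^-1 - 25*A^-5 - 2*A^-9
  A^-5 * (7*d^2) = 7*A^-1 + 14*A^-5 + 7*A^-9
  A^-7 * (d^3) = -A^-1 - 3*A^-5 - 3*A^-9 - A^-13
Summing the groups: <K> = A^15 - 3*A^11 + 3*A^7 - 4*A^3 + 4*A^-1 - 3*A^-5 + 2*A^-9 - A^-13
Normalise by the writhe: (-A^3)^(-w) = (-A^3)^(-1) = -A^-3, so f(A) = -A^-3 * <K> = -A^12 + 3*A^8 - 3*A^4 + 4 - 4*A^-4 + 3*A^-8 - 2*A^-12 + A^-16.
Substitute A = t^(-1/4), i.e. A^e → t^(-e/4): V(t) = t^4 - 2*t^3 + 3*t^2 - 4*t + 4 - 3*t^-1 + 3*t^-2 - t^-3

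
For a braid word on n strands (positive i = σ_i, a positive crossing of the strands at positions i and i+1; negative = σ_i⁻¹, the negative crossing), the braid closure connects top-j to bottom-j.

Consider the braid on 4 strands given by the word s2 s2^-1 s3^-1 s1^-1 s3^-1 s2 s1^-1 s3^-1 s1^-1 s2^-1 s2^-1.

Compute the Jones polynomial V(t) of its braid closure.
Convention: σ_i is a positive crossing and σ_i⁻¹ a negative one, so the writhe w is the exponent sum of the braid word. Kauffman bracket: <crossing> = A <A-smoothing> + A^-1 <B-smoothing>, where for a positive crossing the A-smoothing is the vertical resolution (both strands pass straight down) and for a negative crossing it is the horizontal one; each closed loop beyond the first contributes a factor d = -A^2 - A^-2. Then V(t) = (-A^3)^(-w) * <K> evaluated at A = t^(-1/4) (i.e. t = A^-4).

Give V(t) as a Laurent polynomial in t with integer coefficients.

t^-2 - 2*t^-3 + 5*t^-4 - 5*t^-5 + 6*t^-6 - 6*t^-7 + 4*t^-8 - 3*t^-9 + t^-10

Derivation:
The presented braid s2 s2^-1 s3^-1 s1^-1 s3^-1 s2 s1^-1 s3^-1 s1^-1 s2^-1 s2^-1 on 4 strands reduces by inverse Markov moves (closure unchanged at each step):
  Deconjugate: the word is γ·β·γ⁻¹ with γ = s2 (prefix) and γ⁻¹ = s2^-1 (suffix); strip both.
Reduced to β = s2^-1 s3^-1 s1^-1 s3^-1 s2 s1^-1 s3^-1 s1^-1 s2^-1 on 4 strands, 9 crossings.
Compute on β:
Braid: s2^-1 s3^-1 s1^-1 s3^-1 s2 s1^-1 s3^-1 s1^-1 s2^-1 on 4 strands, 9 crossings.
Writhe w = (#positive) - (#negative) = 1 - 8 = -7.
Computing the Kauffman bracket via state sum. There are 2^9 = 512 states.
Each crossing splits two ways (0=vertical, 1=horizontal). The state's weight is A^(#A-smoothings - #B-smoothings) * d^(loops - 1).
Tabulate the states by total A-exponent and number of loops L (A-exp: L × count):
  A^9: L=6 ×1
  A^7: L=5 ×9
  A^5: L=4 ×35, L=6 ×1
  A^3: L=3 ×74, L=5 ×10
  A^1: L=2 ×85, L=4 ×41
  A^-1: L=1 ×42, L=3 ×80, L=5 ×4
  A^-3: L=2 ×65, L=4 ×19
  A^-5: L=1 ×9, L=3 ×26, L=5 ×1
  A^-7: L=2 ×6, L=4 ×3
  A^-9: L=3 ×1
Each group contributes A^e * Σ count * d^(L-1):
Powers of d = -A^2 - A^-2: d^2 = A^4 + 2 + A^-4; d^3 = -A^6 - 3*A^2 - 3*A^-2 - A^-6; d^4 = A^8 + 4*A^4 + 6 + 4*A^-4 + A^-8; d^5 = -A^10 - 5*A^6 - 10*A^2 - 10*A^-2 - 5*A^-6 - A^-10.
  A^9 * (d^5) = -A^19 - 5*A^15 - 10*A^11 - 10*A^7 - 5*A^3 - A^-1
  A^7 * (9*d^4) = 9*A^15 + 36*A^11 + 54*A^7 + 36*A^3 + 9*A^-1
  A^5 * (35*d^3 + d^5) = -A^15 - 40*A^11 - 115*A^7 - 115*A^3 - 40*A^-1 - A^-5
  A^3 * (74*d^2 + 10*d^4) = 10*A^11 + 114*A^7 + 208*A^3 + 114*A^-1 + 10*A^-5
  A^1 * (85*d + 41*d^3) = -41*A^7 - 208*A^3 - 208*A^-1 - 41*A^-5
  A^-1 * (42 + 80*d^2 + 4*d^4) = 4*A^7 + 96*A^3 + 226*A^-1 + 96*A^-5 + 4*A^-9
  A^-3 * (65*d + 19*d^3) = -19*A^3 - 122*A^-1 - 122*A^-5 - 19*A^-9
  A^-5 * (9 + 26*d^2 + d^4) = A^3 + 30*A^-1 + 67*A^-5 + 30*A^-9 + A^-13
  A^-7 * (6*d + 3*d^3) = -3*A^-1 - 15*A^-5 - 15*A^-9 - 3*A^-13
  A^-9 * (d^2) = A^-5 + 2*A^-9 + A^-13
Summing the groups: <K> = -A^19 + 3*A^15 - 4*A^11 + 6*A^7 - 6*A^3 + 5*A^-1 - 5*A^-5 + 2*A^-9 - A^-13
Normalise by the writhe: (-A^3)^(-w) = (-A^3)^(7) = -A^21, so f(A) = -A^21 * <K> = A^40 - 3*A^36 + 4*A^32 - 6*A^28 + 6*A^24 - 5*A^20 + 5*A^16 - 2*A^12 + A^8.
Substitute A = t^(-1/4), i.e. A^e → t^(-e/4): V(t) = t^-2 - 2*t^-3 + 5*t^-4 - 5*t^-5 + 6*t^-6 - 6*t^-7 + 4*t^-8 - 3*t^-9 + t^-10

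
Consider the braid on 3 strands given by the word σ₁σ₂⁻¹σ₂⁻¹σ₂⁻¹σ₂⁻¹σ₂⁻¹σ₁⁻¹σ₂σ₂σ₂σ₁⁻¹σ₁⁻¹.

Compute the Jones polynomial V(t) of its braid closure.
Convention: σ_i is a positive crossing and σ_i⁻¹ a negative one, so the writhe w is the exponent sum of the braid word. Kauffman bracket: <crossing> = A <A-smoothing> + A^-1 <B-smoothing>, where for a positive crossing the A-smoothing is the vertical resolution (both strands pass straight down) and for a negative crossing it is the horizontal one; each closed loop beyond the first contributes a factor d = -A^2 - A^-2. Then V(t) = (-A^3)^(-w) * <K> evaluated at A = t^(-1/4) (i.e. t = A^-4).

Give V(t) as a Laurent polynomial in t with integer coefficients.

-1 + 2*t^-1 - 2*t^-2 + 4*t^-3 - 3*t^-4 + 3*t^-5 - 2*t^-6 + t^-7 - t^-8

Derivation:
The presented braid s1 s2^-1 s2^-1 s2^-1 s2^-1 s2^-1 s1^-1 s2 s2 s2 s1^-1 s1^-1 on 3 strands reduces by inverse Markov moves (closure unchanged at each step):
  Deconjugate: the word is γ·β·γ⁻¹ with γ = s1 (prefix) and γ⁻¹ = s1^-1 (suffix); strip both.
Reduced to β = s2^-1 s2^-1 s2^-1 s2^-1 s2^-1 s1^-1 s2 s2 s2 s1^-1 on 3 strands, 10 crossings.
Compute on β:
Braid: s2^-1 s2^-1 s2^-1 s2^-1 s2^-1 s1^-1 s2 s2 s2 s1^-1 on 3 strands, 10 crossings.
Writhe w = (#positive) - (#negative) = 3 - 7 = -4.
State-sum expansion of <K>. There are 2^10 = 1024 states.
Smooth each crossing (0=||, 1=⌣⌢); contribution A^(Σ sign_k(1-2s_k)) * d^(L-1).
Tabulate the states by total A-exponent and number of loops L (A-exp: L × count):
  A^10: L=6 ×1
  A^8: L=5 ×10
  A^6: L=4 ×35, L=6 ×10
  A^4: L=3 ×60, L=5 ×50, L=7 ×10
  A^2: L=2 ×55, L=4 ×100, L=6 ×50, L=8 ×5
  A^0: L=1 ×25, L=3 ×101, L=5 ×100, L=7 ×25, L=9 ×1
  A^-2: L=2 ×55, L=4 ×100, L=6 ×50, L=8 ×5
  A^-4: L=1 ×6, L=3 ×54, L=5 ×50, L=7 ×10
  A^-6: L=2 ×9, L=4 ×26, L=6 ×10
  A^-8: L=3 ×5, L=5 ×5
  A^-10: L=4 ×1
Each group contributes A^e * Σ count * d^(L-1):
Powers of d = -A^2 - A^-2: d^2 = A^4 + 2 + A^-4; d^3 = -A^6 - 3*A^2 - 3*A^-2 - A^-6; d^4 = A^8 + 4*A^4 + 6 + 4*A^-4 + A^-8; d^5 = -A^10 - 5*A^6 - 10*A^2 - 10*A^-2 - 5*A^-6 - A^-10; d^6 = A^12 + 6*A^8 + 15*A^4 + 20 + 15*A^-4 + 6*A^-8 + A^-12; d^7 = -A^14 - 7*A^10 - 21*A^6 - 35*A^2 - 35*A^-2 - 21*A^-6 - 7*A^-10 - A^-14; d^8 = A^16 + 8*A^12 + 28*A^8 + 56*A^4 + 70 + 56*A^-4 + 28*A^-8 + 8*A^-12 + A^-16.
  A^10 * (d^5) = -A^20 - 5*A^16 - 10*A^12 - 10*A^8 - 5*A^4 - 1
  A^8 * (10*d^4) = 10*A^16 + 40*A^12 + 60*A^8 + 40*A^4 + 10
  A^6 * (35*d^3 + 10*d^5) = -10*A^16 - 85*A^12 - 205*A^8 - 205*A^4 - 85 - 10*A^-4
  A^4 * (60*d^2 + 50*d^4 + 10*d^6) = 10*A^16 + 110*A^12 + 410*A^8 + 620*A^4 + 410 + 110*A^-4 + 10*A^-8
  A^2 * (55*d + 100*d^3 + 50*d^5 + 5*d^7) = -5*A^16 - 85*A^12 - 455*A^8 - 1030*A^4 - 1030 - 455*A^-4 - 85*A^-8 - 5*A^-12
  A^0 * (25 + 101*d^2 + 100*d^4 + 25*d^6 + d^8) = A^16 + 33*A^12 + 278*A^8 + 932*A^4 + 1397 + 932*A^-4 + 278*A^-8 + 33*A^-12 + A^-16
  A^-2 * (55*d + 100*d^3 + 50*d^5 + 5*d^7) = -5*A^12 - 85*A^8 - 455*A^4 - 1030 - 1030*A^-4 - 455*A^-8 - 85*A^-12 - 5*A^-16
  A^-4 * (6 + 54*d^2 + 50*d^4 + 10*d^6) = 10*A^8 + 110*A^4 + 404 + 614*A^-4 + 404*A^-8 + 110*A^-12 + 10*A^-16
  A^-6 * (9*d + 26*d^3 + 10*d^5) = -10*A^4 - 76 - 187*A^-4 - 187*A^-8 - 76*A^-12 - 10*A^-16
  A^-8 * (5*d^2 + 5*d^4) = 5 + 25*A^-4 + 40*A^-8 + 25*A^-12 + 5*A^-16
  A^-10 * (d^3) = -A^-4 - 3*A^-8 - 3*A^-12 - A^-16
Summing the groups: <K> = -A^20 + A^16 - 2*A^12 + 3*A^8 - 3*A^4 + 4 - 2*A^-4 + 2*A^-8 - A^-12
Normalise by the writhe: (-A^3)^(-w) = (-A^3)^(4) = A^12, so f(A) = A^12 * <K> = -A^32 + A^28 - 2*A^24 + 3*A^20 - 3*A^16 + 4*A^12 - 2*A^8 + 2*A^4 - 1.
Substitute A = t^(-1/4), i.e. A^e → t^(-e/4): V(t) = -1 + 2*t^-1 - 2*t^-2 + 4*t^-3 - 3*t^-4 + 3*t^-5 - 2*t^-6 + t^-7 - t^-8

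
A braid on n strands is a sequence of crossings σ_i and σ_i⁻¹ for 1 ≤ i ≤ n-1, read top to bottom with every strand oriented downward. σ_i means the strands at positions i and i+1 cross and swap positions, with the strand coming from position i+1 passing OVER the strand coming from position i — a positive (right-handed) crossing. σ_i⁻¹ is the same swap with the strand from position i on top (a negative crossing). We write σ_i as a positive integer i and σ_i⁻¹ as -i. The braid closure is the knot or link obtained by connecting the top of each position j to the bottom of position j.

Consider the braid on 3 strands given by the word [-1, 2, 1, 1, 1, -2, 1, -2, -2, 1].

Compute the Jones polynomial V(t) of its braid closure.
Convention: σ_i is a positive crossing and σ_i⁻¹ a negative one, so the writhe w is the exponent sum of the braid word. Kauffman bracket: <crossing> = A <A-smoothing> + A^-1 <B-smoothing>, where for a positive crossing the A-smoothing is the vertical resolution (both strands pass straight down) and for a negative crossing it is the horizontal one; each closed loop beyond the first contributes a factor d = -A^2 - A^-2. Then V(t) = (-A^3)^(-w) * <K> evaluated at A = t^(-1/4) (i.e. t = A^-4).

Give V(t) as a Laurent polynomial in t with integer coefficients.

t^5 - 2*t^4 + 2*t^3 - 2*t^2 + 2*t - 1 + t^-1

Derivation:
The presented braid s1^-1 s2 s1 s1 s1 s2^-1 s1 s2^-1 s2^-1 s1 on 3 strands reduces by inverse Markov moves (closure unchanged at each step):
  Deconjugate: the word is γ·β·γ⁻¹ with γ = s1^-1 s2 (prefix) and γ⁻¹ = s2^-1 s1 (suffix); strip both.
Reduced to β = s1 s1 s1 s2^-1 s1 s2^-1 on 3 strands, 6 crossings.
Compute on β:
Braid: s1 s1 s1 s2^-1 s1 s2^-1 on 3 strands, 6 crossings.
Writhe w = (#positive) - (#negative) = 4 - 2 = 2.
Computing the Kauffman bracket via state sum. There are 2^6 = 64 states.
For each crossing: s=0 is the vertical smoothing, s=1 horizontal. Crossing k contributes A^(sign_k * (1 - 2*s_k)); loop factor d = -A^2 - A^-2.
Tabulate the states by total A-exponent and number of loops L (A-exp: L × count):
  A^6: L=3 ×1
  A^4: L=2 ×6
  A^2: L=1 ×11, L=3 ×4
  A^0: L=2 ×19, L=4 ×1
  A^-2: L=3 ×15
  A^-4: L=4 ×6
  A^-6: L=5 ×1
Each group contributes A^e * Σ count * d^(L-1):
Powers of d = -A^2 - A^-2: d^2 = A^4 + 2 + A^-4; d^3 = -A^6 - 3*A^2 - 3*A^-2 - A^-6; d^4 = A^8 + 4*A^4 + 6 + 4*A^-4 + A^-8.
  A^6 * (d^2) = A^10 + 2*A^6 + A^2
  A^4 * (6*d) = -6*A^6 - 6*A^2
  A^2 * (11 + 4*d^2) = 4*A^6 + 19*A^2 + 4*A^-2
  A^0 * (19*d + d^3) = -A^6 - 22*A^2 - 22*A^-2 - A^-6
  A^-2 * (15*d^2) = 15*A^2 + 30*A^-2 + 15*A^-6
  A^-4 * (6*d^3) = -6*A^2 - 18*A^-2 - 18*A^-6 - 6*A^-10
  A^-6 * (d^4) = A^2 + 4*A^-2 + 6*A^-6 + 4*A^-10 + A^-14
Summing the groups: <K> = A^10 - A^6 + 2*A^2 - 2*A^-2 + 2*A^-6 - 2*A^-10 + A^-14
Normalise by the writhe: (-A^3)^(-w) = (-A^3)^(-2) = A^-6, so f(A) = A^-6 * <K> = A^4 - 1 + 2*A^-4 - 2*A^-8 + 2*A^-12 - 2*A^-16 + A^-20.
Substitute A = t^(-1/4), i.e. A^e → t^(-e/4): V(t) = t^5 - 2*t^4 + 2*t^3 - 2*t^2 + 2*t - 1 + t^-1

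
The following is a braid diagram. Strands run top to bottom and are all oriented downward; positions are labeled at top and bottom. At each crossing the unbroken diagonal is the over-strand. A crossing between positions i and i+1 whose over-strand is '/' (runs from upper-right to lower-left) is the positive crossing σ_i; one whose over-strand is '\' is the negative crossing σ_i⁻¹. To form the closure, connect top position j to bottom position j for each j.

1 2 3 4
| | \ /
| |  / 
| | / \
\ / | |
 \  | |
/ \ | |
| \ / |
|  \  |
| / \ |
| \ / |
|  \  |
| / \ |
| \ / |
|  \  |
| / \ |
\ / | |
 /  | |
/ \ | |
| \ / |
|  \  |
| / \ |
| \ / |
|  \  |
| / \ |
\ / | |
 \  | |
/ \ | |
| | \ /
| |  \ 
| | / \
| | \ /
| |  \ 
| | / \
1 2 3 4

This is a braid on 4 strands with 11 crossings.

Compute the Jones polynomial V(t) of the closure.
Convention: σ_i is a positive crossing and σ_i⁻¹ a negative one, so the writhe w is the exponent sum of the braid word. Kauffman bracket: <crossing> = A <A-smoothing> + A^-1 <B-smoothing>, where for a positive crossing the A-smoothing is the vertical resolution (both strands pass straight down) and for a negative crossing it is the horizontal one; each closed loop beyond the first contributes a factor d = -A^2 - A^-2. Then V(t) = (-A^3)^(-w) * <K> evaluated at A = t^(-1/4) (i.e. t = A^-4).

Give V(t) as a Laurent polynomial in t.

t^-2 - t^-3 + 3*t^-4 - 3*t^-5 + 3*t^-6 - 3*t^-7 + 2*t^-8 - t^-9

Derivation:
Reading the diagram top to bottom ('/'-over between positions i,i+1 = s_i, '\'-over = s_i^-1): braid word = s3 s1^-1 s2^-1 s2^-1 s2^-1 s1 s2^-1 s2^-1 s1^-1 s3^-1 s3^-1.
The presented braid s3 s1^-1 s2^-1 s2^-1 s2^-1 s1 s2^-1 s2^-1 s1^-1 s3^-1 s3^-1 on 4 strands reduces by inverse Markov moves (closure unchanged at each step):
  Deconjugate: the word is γ·β·γ⁻¹ with γ = s3 (prefix) and γ⁻¹ = s3^-1 (suffix); strip both.
  Destabilize: the word has the form β·s3^-1 where s3^-1 occurs only as the final letter (β ∈ B_3); drop it and the last strand → 3 strands.
Reduced to β = s1^-1 s2^-1 s2^-1 s2^-1 s1 s2^-1 s2^-1 s1^-1 on 3 strands, 8 crossings.
Compute on β:
Braid: s1^-1 s2^-1 s2^-1 s2^-1 s1 s2^-1 s2^-1 s1^-1 on 3 strands, 8 crossings.
Writhe w = (#positive) - (#negative) = 1 - 7 = -6.
State-sum expansion of <K>. There are 2^8 = 256 states.
Smooth each crossing (0=||, 1=⌣⌢); contribution A^(Σ sign_k(1-2s_k)) * d^(L-1).
Tabulate the states by total A-exponent and number of loops L (A-exp: L × count):
  A^8: L=6 ×1
  A^6: L=5 ×8
  A^4: L=4 ×27, L=6 ×1
  A^2: L=3 ×49, L=5 ×7
  A^0: L=2 ×49, L=4 ×21
  A^-2: L=1 ×22, L=3 ×34
  A^-4: L=2 ×27, L=4 ×1
  A^-6: L=1 ×5, L=3 ×3
  A^-8: L=2 ×1
Each group contributes A^e * Σ count * d^(L-1):
Powers of d = -A^2 - A^-2: d^2 = A^4 + 2 + A^-4; d^3 = -A^6 - 3*A^2 - 3*A^-2 - A^-6; d^4 = A^8 + 4*A^4 + 6 + 4*A^-4 + A^-8; d^5 = -A^10 - 5*A^6 - 10*A^2 - 10*A^-2 - 5*A^-6 - A^-10.
  A^8 * (d^5) = -A^18 - 5*A^14 - 10*A^10 - 10*A^6 - 5*A^2 - A^-2
  A^6 * (8*d^4) = 8*A^14 + 32*A^10 + 48*A^6 + 32*A^2 + 8*A^-2
  A^4 * (27*d^3 + d^5) = -A^14 - 32*A^10 - 91*A^6 - 91*A^2 - 32*A^-2 - A^-6
  A^2 * (49*d^2 + 7*d^4) = 7*A^10 + 77*A^6 + 140*A^2 + 77*A^-2 + 7*A^-6
  A^0 * (49*d + 21*d^3) = -21*A^6 - 112*A^2 - 112*A^-2 - 21*A^-6
  A^-2 * (22 + 34*d^2) = 34*A^2 + 90*A^-2 + 34*A^-6
  A^-4 * (27*d + d^3) = -A^2 - 30*A^-2 - 30*A^-6 - A^-10
  A^-6 * (5 + 3*d^2) = 3*A^-2 + 11*A^-6 + 3*A^-10
  A^-8 * (d) = -A^-6 - A^-10
Summing the groups: <K> = -A^18 + 2*A^14 - 3*A^10 + 3*A^6 - 3*A^2 + 3*A^-2 - A^-6 + A^-10
Normalise by the writhe: (-A^3)^(-w) = (-A^3)^(6) = A^18, so f(A) = A^18 * <K> = -A^36 + 2*A^32 - 3*A^28 + 3*A^24 - 3*A^20 + 3*A^16 - A^12 + A^8.
Substitute A = t^(-1/4), i.e. A^e → t^(-e/4): V(t) = t^-2 - t^-3 + 3*t^-4 - 3*t^-5 + 3*t^-6 - 3*t^-7 + 2*t^-8 - t^-9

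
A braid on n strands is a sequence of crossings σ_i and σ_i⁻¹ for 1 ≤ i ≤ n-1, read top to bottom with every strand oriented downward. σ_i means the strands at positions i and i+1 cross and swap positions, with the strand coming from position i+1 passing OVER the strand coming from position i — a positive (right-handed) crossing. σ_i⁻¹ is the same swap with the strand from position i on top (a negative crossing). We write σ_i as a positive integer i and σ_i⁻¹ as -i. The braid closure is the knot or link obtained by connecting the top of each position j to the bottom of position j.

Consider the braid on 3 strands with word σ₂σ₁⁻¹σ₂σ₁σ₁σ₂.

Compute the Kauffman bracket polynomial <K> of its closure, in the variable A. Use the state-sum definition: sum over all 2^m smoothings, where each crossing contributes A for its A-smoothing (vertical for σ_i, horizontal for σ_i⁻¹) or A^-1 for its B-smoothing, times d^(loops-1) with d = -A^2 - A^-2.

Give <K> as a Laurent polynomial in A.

Braid: s2 s1^-1 s2 s1 s1 s2 on 3 strands, 6 crossings.
Writhe w = (#positive) - (#negative) = 5 - 1 = 4.
Enumerate smoothing states for the bracket polynomial. There are 2^6 = 64 states.
Each crossing splits two ways (0=vertical, 1=horizontal). The state's weight is A^(#A-smoothings - #B-smoothings) * d^(loops - 1).
Tabulate the states by total A-exponent and number of loops L (A-exp: L × count):
  A^6: L=2 ×1
  A^4: L=1 ×3, L=3 ×3
  A^2: L=2 ×14, L=4 ×1
  A^0: L=1 ×10, L=3 ×10
  A^-2: L=2 ×13, L=4 ×2
  A^-4: L=3 ×6
  A^-6: L=4 ×1
Each group contributes A^e * Σ count * d^(L-1):
Powers of d = -A^2 - A^-2: d^2 = A^4 + 2 + A^-4; d^3 = -A^6 - 3*A^2 - 3*A^-2 - A^-6.
  A^6 * (d) = -A^8 - A^4
  A^4 * (3 + 3*d^2) = 3*A^8 + 9*A^4 + 3
  A^2 * (14*d + d^3) = -A^8 - 17*A^4 - 17 - A^-4
  A^0 * (10 + 10*d^2) = 10*A^4 + 30 + 10*A^-4
  A^-2 * (13*d + 2*d^3) = -2*A^4 - 19 - 19*A^-4 - 2*A^-8
  A^-4 * (6*d^2) = 6 + 12*A^-4 + 6*A^-8
  A^-6 * (d^3) = -1 - 3*A^-4 - 3*A^-8 - A^-12
Summing the groups: <K> = A^8 - A^4 + 2 - A^-4 + A^-8 - A^-12

Answer: A^8 - A^4 + 2 - A^-4 + A^-8 - A^-12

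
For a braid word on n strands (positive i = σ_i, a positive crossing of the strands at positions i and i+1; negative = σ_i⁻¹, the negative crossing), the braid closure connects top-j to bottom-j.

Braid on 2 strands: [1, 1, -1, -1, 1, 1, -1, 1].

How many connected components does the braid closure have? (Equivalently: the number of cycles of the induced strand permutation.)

2

Derivation:
Track the strand permutation on 2 strands, starting from identity.
  step 1: s1 swaps positions 1,2 -> [2 1]
  step 2: s1 swaps positions 1,2 -> [1 2]
  step 3: s1^-1 swaps positions 1,2 -> [2 1]
  step 4: s1^-1 swaps positions 1,2 -> [1 2]
  step 5: s1 swaps positions 1,2 -> [2 1]
  step 6: s1 swaps positions 1,2 -> [1 2]
  step 7: s1^-1 swaps positions 1,2 -> [2 1]
  step 8: s1 swaps positions 1,2 -> [1 2]
Final permutation (position -> original strand): [1 2]
Closure components = cycle count of this permutation = 2.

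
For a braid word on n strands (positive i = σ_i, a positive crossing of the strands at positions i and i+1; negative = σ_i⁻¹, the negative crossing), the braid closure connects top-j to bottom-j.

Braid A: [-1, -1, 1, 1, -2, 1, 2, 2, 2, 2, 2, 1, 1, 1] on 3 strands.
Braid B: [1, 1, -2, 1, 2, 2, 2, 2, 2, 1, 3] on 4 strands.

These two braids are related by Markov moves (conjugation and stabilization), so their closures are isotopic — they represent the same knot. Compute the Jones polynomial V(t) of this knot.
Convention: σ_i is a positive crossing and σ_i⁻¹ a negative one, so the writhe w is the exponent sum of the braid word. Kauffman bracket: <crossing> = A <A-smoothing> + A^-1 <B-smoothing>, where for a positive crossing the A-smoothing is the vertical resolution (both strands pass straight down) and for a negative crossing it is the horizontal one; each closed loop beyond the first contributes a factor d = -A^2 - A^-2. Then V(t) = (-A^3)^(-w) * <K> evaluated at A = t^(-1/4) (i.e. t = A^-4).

Markov-equivalent braids have isotopic closures, hence identical knot invariants. Strip the Markov moves from each word to reach a common short braid β, then compute V(t) once on β.
Braid A: s1^-1 s1^-1 s1 s1 s2^-1 s1 s2 s2 s2 s2 s2 s1 s1 s1 on 3 strands reduces by inverse Markov moves (closure unchanged at each step):
  Deconjugate: the word is γ·β·γ⁻¹ with γ = s1^-1 s1^-1 (prefix) and γ⁻¹ = s1 s1 (suffix); strip both.
Reduced to β = s1 s1 s2^-1 s1 s2 s2 s2 s2 s2 s1 on 3 strands, 10 crossings.
Braid B: s1 s1 s2^-1 s1 s2 s2 s2 s2 s2 s1 s3 on 4 strands reduces by inverse Markov moves (closure unchanged at each step):
  Destabilize: the word has the form β·s3 where s3 occurs only as the final letter (β ∈ B_3); drop it and the last strand → 3 strands.
Reduced to β = s1 s1 s2^-1 s1 s2 s2 s2 s2 s2 s1 on 3 strands, 10 crossings.
Both give the same β = s1 s1 s2^-1 s1 s2 s2 s2 s2 s2 s1 on 3 strands, so one state sum suffices:
Braid: s1 s1 s2^-1 s1 s2 s2 s2 s2 s2 s1 on 3 strands, 10 crossings.
Writhe w = (#positive) - (#negative) = 9 - 1 = 8.
Enumerate smoothing states for the bracket polynomial. There are 2^10 = 1024 states.
Smooth each crossing (0=||, 1=⌣⌢); contribution A^(Σ sign_k(1-2s_k)) * d^(L-1).
Tabulate the states by total A-exponent and number of loops L (A-exp: L × count):
  A^10: L=2 ×1
  A^8: L=1 ×4, L=3 ×6
  A^6: L=2 ×35, L=4 ×10
  A^4: L=1 ×35, L=3 ×75, L=5 ×10
  A^2: L=2 ×115, L=4 ×90, L=6 ×5
  A^0: L=3 ×185, L=5 ×66, L=7 ×1
  A^-2: L=4 ×180, L=6 ×30
  A^-4: L=5 ×112, L=7 ×8
  A^-6: L=6 ×44, L=8 ×1
  A^-8: L=7 ×10
  A^-10: L=8 ×1
Each group contributes A^e * Σ count * d^(L-1):
Powers of d = -A^2 - A^-2: d^2 = A^4 + 2 + A^-4; d^3 = -A^6 - 3*A^2 - 3*A^-2 - A^-6; d^4 = A^8 + 4*A^4 + 6 + 4*A^-4 + A^-8; d^5 = -A^10 - 5*A^6 - 10*A^2 - 10*A^-2 - 5*A^-6 - A^-10; d^6 = A^12 + 6*A^8 + 15*A^4 + 20 + 15*A^-4 + 6*A^-8 + A^-12; d^7 = -A^14 - 7*A^10 - 21*A^6 - 35*A^2 - 35*A^-2 - 21*A^-6 - 7*A^-10 - A^-14.
  A^10 * (d) = -A^12 - A^8
  A^8 * (4 + 6*d^2) = 6*A^12 + 16*A^8 + 6*A^4
  A^6 * (35*d + 10*d^3) = -10*A^12 - 65*A^8 - 65*A^4 - 10
  A^4 * (35 + 75*d^2 + 10*d^4) = 10*A^12 + 115*A^8 + 245*A^4 + 115 + 10*A^-4
  A^2 * (115*d + 90*d^3 + 5*d^5) = -5*A^12 - 115*A^8 - 435*A^4 - 435 - 115*A^-4 - 5*A^-8
  A^0 * (185*d^2 + 66*d^4 + d^6) = A^12 + 72*A^8 + 464*A^4 + 786 + 464*A^-4 + 72*A^-8 + A^-12
  A^-2 * (180*d^3 + 30*d^5) = -30*A^8 - 330*A^4 - 840 - 840*A^-4 - 330*A^-8 - 30*A^-12
  A^-4 * (112*d^4 + 8*d^6) = 8*A^8 + 160*A^4 + 568 + 832*A^-4 + 568*A^-8 + 160*A^-12 + 8*A^-16
  A^-6 * (44*d^5 + d^7) = -A^8 - 51*A^4 - 241 - 475*A^-4 - 475*A^-8 - 241*A^-12 - 51*A^-16 - A^-20
  A^-8 * (10*d^6) = 10*A^4 + 60 + 150*A^-4 + 200*A^-8 + 150*A^-12 + 60*A^-16 + 10*A^-20
  A^-10 * (d^7) = -A^4 - 7 - 21*A^-4 - 35*A^-8 - 35*A^-12 - 21*A^-16 - 7*A^-20 - A^-24
Summing the groups: <K> = A^12 - A^8 + 3*A^4 - 4 + 5*A^-4 - 5*A^-8 + 5*A^-12 - 4*A^-16 + 2*A^-20 - A^-24
Normalise by the writhe: (-A^3)^(-w) = (-A^3)^(-8) = A^-24, so f(A) = A^-24 * <K> = A^-12 - A^-16 + 3*A^-20 - 4*A^-24 + 5*A^-28 - 5*A^-32 + 5*A^-36 - 4*A^-40 + 2*A^-44 - A^-48.
Substitute A = t^(-1/4), i.e. A^e → t^(-e/4): V(t) = -t^12 + 2*t^11 - 4*t^10 + 5*t^9 - 5*t^8 + 5*t^7 - 4*t^6 + 3*t^5 - t^4 + t^3

Answer: -t^12 + 2*t^11 - 4*t^10 + 5*t^9 - 5*t^8 + 5*t^7 - 4*t^6 + 3*t^5 - t^4 + t^3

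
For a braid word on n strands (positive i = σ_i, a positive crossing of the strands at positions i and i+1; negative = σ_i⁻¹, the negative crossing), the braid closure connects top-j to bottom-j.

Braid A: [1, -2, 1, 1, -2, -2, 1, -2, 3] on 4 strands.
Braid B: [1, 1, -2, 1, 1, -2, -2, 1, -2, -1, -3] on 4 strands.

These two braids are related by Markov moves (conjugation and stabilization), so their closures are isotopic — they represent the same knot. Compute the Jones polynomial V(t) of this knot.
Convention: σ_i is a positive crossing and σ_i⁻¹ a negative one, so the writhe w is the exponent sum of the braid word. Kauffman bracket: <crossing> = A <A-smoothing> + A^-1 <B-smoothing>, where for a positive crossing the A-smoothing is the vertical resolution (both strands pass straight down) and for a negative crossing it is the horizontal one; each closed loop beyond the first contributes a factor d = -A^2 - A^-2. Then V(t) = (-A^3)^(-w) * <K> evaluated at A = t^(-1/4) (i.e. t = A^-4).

t^4 - 3*t^3 + 5*t^2 - 6*t + 7 - 6*t^-1 + 5*t^-2 - 3*t^-3 + t^-4

Derivation:
Markov-equivalent braids have isotopic closures, hence identical knot invariants. Strip the Markov moves from each word to reach a common short braid β, then compute V(t) once on β.
Braid A: s1 s2^-1 s1 s1 s2^-1 s2^-1 s1 s2^-1 s3 on 4 strands reduces by inverse Markov moves (closure unchanged at each step):
  Destabilize: the word has the form β·s3 where s3 occurs only as the final letter (β ∈ B_3); drop it and the last strand → 3 strands.
Reduced to β = s1 s2^-1 s1 s1 s2^-1 s2^-1 s1 s2^-1 on 3 strands, 8 crossings.
Braid B: s1 s1 s2^-1 s1 s1 s2^-1 s2^-1 s1 s2^-1 s1^-1 s3^-1 on 4 strands reduces by inverse Markov moves (closure unchanged at each step):
  Destabilize: the word has the form β·s3^-1 where s3^-1 occurs only as the final letter (β ∈ B_3); drop it and the last strand → 3 strands.
  Deconjugate: the word is γ·β·γ⁻¹ with γ = s1 (prefix) and γ⁻¹ = s1^-1 (suffix); strip both.
Reduced to β = s1 s2^-1 s1 s1 s2^-1 s2^-1 s1 s2^-1 on 3 strands, 8 crossings.
Both give the same β = s1 s2^-1 s1 s1 s2^-1 s2^-1 s1 s2^-1 on 3 strands, so one state sum suffices:
Braid: s1 s2^-1 s1 s1 s2^-1 s2^-1 s1 s2^-1 on 3 strands, 8 crossings.
Writhe w = (#positive) - (#negative) = 4 - 4 = 0.
Enumerate smoothing states for the bracket polynomial. There are 2^8 = 256 states.
Smooth each crossing (0=||, 1=⌣⌢); contribution A^(Σ sign_k(1-2s_k)) * d^(L-1).
Tabulate the states by total A-exponent and number of loops L (A-exp: L × count):
  A^8: L=5 ×1
  A^6: L=4 ×8
  A^4: L=3 ×27, L=5 ×1
  A^2: L=2 ×47, L=4 ×9
  A^0: L=1 ×37, L=3 ×32, L=5 ×1
  A^-2: L=2 ×47, L=4 ×9
  A^-4: L=3 ×27, L=5 ×1
  A^-6: L=4 ×8
  A^-8: L=5 ×1
Each group contributes A^e * Σ count * d^(L-1):
Powers of d = -A^2 - A^-2: d^2 = A^4 + 2 + A^-4; d^3 = -A^6 - 3*A^2 - 3*A^-2 - A^-6; d^4 = A^8 + 4*A^4 + 6 + 4*A^-4 + A^-8.
  A^8 * (d^4) = A^16 + 4*A^12 + 6*A^8 + 4*A^4 + 1
  A^6 * (8*d^3) = -8*A^12 - 24*A^8 - 24*A^4 - 8
  A^4 * (27*d^2 + d^4) = A^12 + 31*A^8 + 60*A^4 + 31 + A^-4
  A^2 * (47*d + 9*d^3) = -9*A^8 - 74*A^4 - 74 - 9*A^-4
  A^0 * (37 + 32*d^2 + d^4) = A^8 + 36*A^4 + 107 + 36*A^-4 + A^-8
  A^-2 * (47*d + 9*d^3) = -9*A^4 - 74 - 74*A^-4 - 9*A^-8
  A^-4 * (27*d^2 + d^4) = A^4 + 31 + 60*A^-4 + 31*A^-8 + A^-12
  A^-6 * (8*d^3) = -8 - 24*A^-4 - 24*A^-8 - 8*A^-12
  A^-8 * (d^4) = 1 + 4*A^-4 + 6*A^-8 + 4*A^-12 + A^-16
Summing the groups: <K> = A^16 - 3*A^12 + 5*A^8 - 6*A^4 + 7 - 6*A^-4 + 5*A^-8 - 3*A^-12 + A^-16
Normalise by the writhe: (-A^3)^(-w) = (-A^3)^(0) = 1, so f(A) = 1 * <K> = A^16 - 3*A^12 + 5*A^8 - 6*A^4 + 7 - 6*A^-4 + 5*A^-8 - 3*A^-12 + A^-16.
Substitute A = t^(-1/4), i.e. A^e → t^(-e/4): V(t) = t^4 - 3*t^3 + 5*t^2 - 6*t + 7 - 6*t^-1 + 5*t^-2 - 3*t^-3 + t^-4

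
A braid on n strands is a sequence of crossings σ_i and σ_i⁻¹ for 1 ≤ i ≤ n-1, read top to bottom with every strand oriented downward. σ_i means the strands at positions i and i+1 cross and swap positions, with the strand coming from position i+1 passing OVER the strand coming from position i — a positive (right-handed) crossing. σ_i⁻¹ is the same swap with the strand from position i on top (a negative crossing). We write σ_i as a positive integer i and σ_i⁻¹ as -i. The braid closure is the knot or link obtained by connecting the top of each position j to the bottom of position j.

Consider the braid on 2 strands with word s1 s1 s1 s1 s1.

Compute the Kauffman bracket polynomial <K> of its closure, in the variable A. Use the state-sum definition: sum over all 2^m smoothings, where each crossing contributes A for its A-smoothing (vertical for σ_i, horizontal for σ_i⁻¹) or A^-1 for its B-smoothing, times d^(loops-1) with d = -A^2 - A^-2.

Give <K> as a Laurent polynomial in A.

-A^7 - A^-1 + A^-5 - A^-9 + A^-13

Derivation:
Braid: s1 s1 s1 s1 s1 on 2 strands, 5 crossings.
Writhe w = (#positive) - (#negative) = 5 - 0 = 5.
Enumerate smoothing states for the bracket polynomial. There are 2^5 = 32 states.
Smooth each crossing (0=||, 1=⌣⌢); contribution A^(Σ sign_k(1-2s_k)) * d^(L-1).
  state 00000: A-exp=+5, loops=2, term = A^5 * d^1
  state 00001: A-exp=+3, loops=1, term = A^3 * d^0
  state 00010: A-exp=+3, loops=1, term = A^3 * d^0
  state 00011: A-exp=+1, loops=2, term = A^1 * d^1
  state 00100: A-exp=+3, loops=1, term = A^3 * d^0
  state 00101: A-exp=+1, loops=2, term = A^1 * d^1
  state 00110: A-exp=+1, loops=2, term = A^1 * d^1
  state 00111: A-exp=-1, loops=3, term = A^-1 * d^2
  state 01000: A-exp=+3, loops=1, term = A^3 * d^0
  state 01001: A-exp=+1, loops=2, term = A^1 * d^1
  state 01010: A-exp=+1, loops=2, term = A^1 * d^1
  state 01011: A-exp=-1, loops=3, term = A^-1 * d^2
  state 01100: A-exp=+1, loops=2, term = A^1 * d^1
  state 01101: A-exp=-1, loops=3, term = A^-1 * d^2
  state 01110: A-exp=-1, loops=3, term = A^-1 * d^2
  state 01111: A-exp=-3, loops=4, term = A^-3 * d^3
  state 10000: A-exp=+3, loops=1, term = A^3 * d^0
  state 10001: A-exp=+1, loops=2, term = A^1 * d^1
  state 10010: A-exp=+1, loops=2, term = A^1 * d^1
  state 10011: A-exp=-1, loops=3, term = A^-1 * d^2
  state 10100: A-exp=+1, loops=2, term = A^1 * d^1
  state 10101: A-exp=-1, loops=3, term = A^-1 * d^2
  state 10110: A-exp=-1, loops=3, term = A^-1 * d^2
  state 10111: A-exp=-3, loops=4, term = A^-3 * d^3
  state 11000: A-exp=+1, loops=2, term = A^1 * d^1
  state 11001: A-exp=-1, loops=3, term = A^-1 * d^2
  state 11010: A-exp=-1, loops=3, term = A^-1 * d^2
  state 11011: A-exp=-3, loops=4, term = A^-3 * d^3
  state 11100: A-exp=-1, loops=3, term = A^-1 * d^2
  state 11101: A-exp=-3, loops=4, term = A^-3 * d^3
  state 11110: A-exp=-3, loops=4, term = A^-3 * d^3
  state 11111: A-exp=-5, loops=5, term = A^-5 * d^4
Collect the terms by A-exponent (count of states per loop number):
Powers of d = -A^2 - A^-2: d^2 = A^4 + 2 + A^-4; d^3 = -A^6 - 3*A^2 - 3*A^-2 - A^-6; d^4 = A^8 + 4*A^4 + 6 + 4*A^-4 + A^-8.
  A^5 * (d) = -A^7 - A^3
  A^3 * (5) = 5*A^3
  A^1 * (10*d) = -10*A^3 - 10*A^-1
  A^-1 * (10*d^2) = 10*A^3 + 20*A^-1 + 10*A^-5
  A^-3 * (5*d^3) = -5*A^3 - 15*A^-1 - 15*A^-5 - 5*A^-9
  A^-5 * (d^4) = A^3 + 4*A^-1 + 6*A^-5 + 4*A^-9 + A^-13
Summing the groups: <K> = -A^7 - A^-1 + A^-5 - A^-9 + A^-13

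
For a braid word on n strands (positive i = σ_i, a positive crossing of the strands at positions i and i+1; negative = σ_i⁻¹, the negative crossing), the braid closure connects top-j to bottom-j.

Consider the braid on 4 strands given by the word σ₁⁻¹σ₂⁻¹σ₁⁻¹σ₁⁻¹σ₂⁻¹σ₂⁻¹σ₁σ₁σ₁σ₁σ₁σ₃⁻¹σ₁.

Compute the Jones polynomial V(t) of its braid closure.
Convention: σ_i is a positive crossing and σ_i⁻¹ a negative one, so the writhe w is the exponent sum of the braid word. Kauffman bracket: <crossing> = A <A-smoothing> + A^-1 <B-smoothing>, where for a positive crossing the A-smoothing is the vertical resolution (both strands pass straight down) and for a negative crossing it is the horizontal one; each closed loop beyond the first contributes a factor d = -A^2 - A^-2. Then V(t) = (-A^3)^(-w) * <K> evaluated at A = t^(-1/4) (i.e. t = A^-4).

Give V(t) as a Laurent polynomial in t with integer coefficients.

The presented braid s1^-1 s2^-1 s1^-1 s1^-1 s2^-1 s2^-1 s1 s1 s1 s1 s1 s3^-1 s1 on 4 strands reduces by inverse Markov moves (closure unchanged at each step):
  Deconjugate: the word is γ·β·γ⁻¹ with γ = s1^-1 (prefix) and γ⁻¹ = s1 (suffix); strip both.
  Destabilize: the word has the form β·s3^-1 where s3^-1 occurs only as the final letter (β ∈ B_3); drop it and the last strand → 3 strands.
Reduced to β = s2^-1 s1^-1 s1^-1 s2^-1 s2^-1 s1 s1 s1 s1 s1 on 3 strands, 10 crossings.
Compute on β:
Braid: s2^-1 s1^-1 s1^-1 s2^-1 s2^-1 s1 s1 s1 s1 s1 on 3 strands, 10 crossings.
Writhe w = (#positive) - (#negative) = 5 - 5 = 0.
State-sum expansion of <K>. There are 2^10 = 1024 states.
For each crossing: s=0 is the vertical smoothing, s=1 horizontal. Crossing k contributes A^(sign_k * (1 - 2*s_k)); loop factor d = -A^2 - A^-2.
Tabulate the states by total A-exponent and number of loops L (A-exp: L × count):
  A^10: L=4 ×1
  A^8: L=3 ×10
  A^6: L=2 ×29, L=4 ×16
  A^4: L=1 ×26, L=3 ×74, L=5 ×20
  A^2: L=2 ×90, L=4 ×105, L=6 ×15
  A^0: L=1 ×15, L=3 ×141, L=5 ×90, L=7 ×6
  A^-2: L=2 ×35, L=4 ×130, L=6 ×44, L=8 ×1
  A^-4: L=3 ×40, L=5 ×69, L=7 ×11
  A^-6: L=4 ×25, L=6 ×19, L=8 ×1
  A^-8: L=5 ×8, L=7 ×2
  A^-10: L=6 ×1
Each group contributes A^e * Σ count * d^(L-1):
Powers of d = -A^2 - A^-2: d^2 = A^4 + 2 + A^-4; d^3 = -A^6 - 3*A^2 - 3*A^-2 - A^-6; d^4 = A^8 + 4*A^4 + 6 + 4*A^-4 + A^-8; d^5 = -A^10 - 5*A^6 - 10*A^2 - 10*A^-2 - 5*A^-6 - A^-10; d^6 = A^12 + 6*A^8 + 15*A^4 + 20 + 15*A^-4 + 6*A^-8 + A^-12; d^7 = -A^14 - 7*A^10 - 21*A^6 - 35*A^2 - 35*A^-2 - 21*A^-6 - 7*A^-10 - A^-14.
  A^10 * (d^3) = -A^16 - 3*A^12 - 3*A^8 - A^4
  A^8 * (10*d^2) = 10*A^12 + 20*A^8 + 10*A^4
  A^6 * (29*d + 16*d^3) = -16*A^12 - 77*A^8 - 77*A^4 - 16
  A^4 * (26 + 74*d^2 + 20*d^4) = 20*A^12 + 154*A^8 + 294*A^4 + 154 + 20*A^-4
  A^2 * (90*d + 105*d^3 + 15*d^5) = -15*A^12 - 180*A^8 - 555*A^4 - 555 - 180*A^-4 - 15*A^-8
  A^0 * (15 + 141*d^2 + 90*d^4 + 6*d^6) = 6*A^12 + 126*A^8 + 591*A^4 + 957 + 591*A^-4 + 126*A^-8 + 6*A^-12
  A^-2 * (35*d + 130*d^3 + 44*d^5 + d^7) = -A^12 - 51*A^8 - 371*A^4 - 900 - 900*A^-4 - 371*A^-8 - 51*A^-12 - A^-16
  A^-4 * (40*d^2 + 69*d^4 + 11*d^6) = 11*A^8 + 135*A^4 + 481 + 714*A^-4 + 481*A^-8 + 135*A^-12 + 11*A^-16
  A^-6 * (25*d^3 + 19*d^5 + d^7) = -A^8 - 26*A^4 - 141 - 300*A^-4 - 300*A^-8 - 141*A^-12 - 26*A^-16 - A^-20
  A^-8 * (8*d^4 + 2*d^6) = 2*A^4 + 20 + 62*A^-4 + 88*A^-8 + 62*A^-12 + 20*A^-16 + 2*A^-20
  A^-10 * (d^5) = -1 - 5*A^-4 - 10*A^-8 - 10*A^-12 - 5*A^-16 - A^-20
Summing the groups: <K> = -A^16 + A^12 - A^8 + 2*A^4 - 1 + 2*A^-4 - A^-8 + A^-12 - A^-16
Normalise by the writhe: (-A^3)^(-w) = (-A^3)^(0) = 1, so f(A) = 1 * <K> = -A^16 + A^12 - A^8 + 2*A^4 - 1 + 2*A^-4 - A^-8 + A^-12 - A^-16.
Substitute A = t^(-1/4), i.e. A^e → t^(-e/4): V(t) = -t^4 + t^3 - t^2 + 2*t - 1 + 2*t^-1 - t^-2 + t^-3 - t^-4

Answer: -t^4 + t^3 - t^2 + 2*t - 1 + 2*t^-1 - t^-2 + t^-3 - t^-4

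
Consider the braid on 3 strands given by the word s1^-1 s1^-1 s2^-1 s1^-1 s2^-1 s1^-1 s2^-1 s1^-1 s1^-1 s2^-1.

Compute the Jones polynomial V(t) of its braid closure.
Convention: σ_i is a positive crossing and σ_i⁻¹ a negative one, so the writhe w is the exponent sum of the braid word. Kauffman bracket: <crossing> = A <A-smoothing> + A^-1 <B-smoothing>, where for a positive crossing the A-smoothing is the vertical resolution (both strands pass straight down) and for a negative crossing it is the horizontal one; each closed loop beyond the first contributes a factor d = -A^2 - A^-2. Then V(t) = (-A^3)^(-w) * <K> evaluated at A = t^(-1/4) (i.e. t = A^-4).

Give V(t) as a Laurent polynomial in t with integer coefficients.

t^-4 + t^-6 - t^-10

Derivation:
Braid: s1^-1 s1^-1 s2^-1 s1^-1 s2^-1 s1^-1 s2^-1 s1^-1 s1^-1 s2^-1 on 3 strands, 10 crossings.
Writhe w = (#positive) - (#negative) = 0 - 10 = -10.
State-sum expansion of <K>. There are 2^10 = 1024 states.
For each crossing: s=0 is the vertical smoothing, s=1 horizontal. Crossing k contributes A^(sign_k * (1 - 2*s_k)); loop factor d = -A^2 - A^-2.
Tabulate the states by total A-exponent and number of loops L (A-exp: L × count):
  A^10: L=3 ×1
  A^8: L=2 ×4, L=4 ×6
  A^6: L=1 ×4, L=3 ×30, L=5 ×11
  A^4: L=2 ×48, L=4 ×65, L=6 ×7
  A^2: L=1 ×24, L=3 ×140, L=5 ×45, L=7 ×1
  A^0: L=2 ×129, L=4 ×117, L=6 ×6
  A^-2: L=1 ×43, L=3 ×151, L=5 ×16
  A^-4: L=2 ×96, L=4 ×24
  A^-6: L=1 ×24, L=3 ×21
  A^-8: L=2 ×10
  A^-10: L=3 ×1
Each group contributes A^e * Σ count * d^(L-1):
Powers of d = -A^2 - A^-2: d^2 = A^4 + 2 + A^-4; d^3 = -A^6 - 3*A^2 - 3*A^-2 - A^-6; d^4 = A^8 + 4*A^4 + 6 + 4*A^-4 + A^-8; d^5 = -A^10 - 5*A^6 - 10*A^2 - 10*A^-2 - 5*A^-6 - A^-10; d^6 = A^12 + 6*A^8 + 15*A^4 + 20 + 15*A^-4 + 6*A^-8 + A^-12.
  A^10 * (d^2) = A^14 + 2*A^10 + A^6
  A^8 * (4*d + 6*d^3) = -6*A^14 - 22*A^10 - 22*A^6 - 6*A^2
  A^6 * (4 + 30*d^2 + 11*d^4) = 11*A^14 + 74*A^10 + 130*A^6 + 74*A^2 + 11*A^-2
  A^4 * (48*d + 65*d^3 + 7*d^5) = -7*A^14 - 100*A^10 - 313*A^6 - 313*A^2 - 100*A^-2 - 7*A^-6
  A^2 * (24 + 140*d^2 + 45*d^4 + d^6) = A^14 + 51*A^10 + 335*A^6 + 594*A^2 + 335*A^-2 + 51*A^-6 + A^-10
  A^0 * (129*d + 117*d^3 + 6*d^5) = -6*A^10 - 147*A^6 - 540*A^2 - 540*A^-2 - 147*A^-6 - 6*A^-10
  A^-2 * (43 + 151*d^2 + 16*d^4) = 16*A^6 + 215*A^2 + 441*A^-2 + 215*A^-6 + 16*A^-10
  A^-4 * (96*d + 24*d^3) = -24*A^2 - 168*A^-2 - 168*A^-6 - 24*A^-10
  A^-6 * (24 + 21*d^2) = 21*A^-2 + 66*A^-6 + 21*A^-10
  A^-8 * (10*d) = -10*A^-6 - 10*A^-10
  A^-10 * (d^2) = A^-6 + 2*A^-10 + A^-14
Summing the groups: <K> = -A^10 + A^-6 + A^-14
Normalise by the writhe: (-A^3)^(-w) = (-A^3)^(10) = A^30, so f(A) = A^30 * <K> = -A^40 + A^24 + A^16.
Substitute A = t^(-1/4), i.e. A^e → t^(-e/4): V(t) = t^-4 + t^-6 - t^-10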